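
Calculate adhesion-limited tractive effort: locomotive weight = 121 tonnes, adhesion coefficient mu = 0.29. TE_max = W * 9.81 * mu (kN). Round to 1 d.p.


TE_max = W * g * mu
TE_max = 121 * 9.81 * 0.29
TE_max = 1187.01 * 0.29
TE_max = 344.2 kN

344.2


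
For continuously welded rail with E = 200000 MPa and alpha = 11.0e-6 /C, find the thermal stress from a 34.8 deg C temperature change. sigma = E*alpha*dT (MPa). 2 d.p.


sigma = E * alpha * dT
sigma = 200000 * 11.0e-6 * 34.8
sigma = 2.2 * 34.8
sigma = 76.56 MPa

76.56


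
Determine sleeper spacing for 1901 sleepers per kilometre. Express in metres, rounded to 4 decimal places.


Spacing = 1000 m / number of sleepers
Spacing = 1000 / 1901
Spacing = 0.5260 m

0.5260


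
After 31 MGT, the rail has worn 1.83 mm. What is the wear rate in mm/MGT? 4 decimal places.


Wear rate = total wear / cumulative tonnage
Rate = 1.83 / 31
Rate = 0.0590 mm/MGT

0.0590


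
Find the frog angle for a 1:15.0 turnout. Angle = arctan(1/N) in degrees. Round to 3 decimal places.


1/N = 1/15.0 = 0.066667
angle = arctan(0.066667) = 0.066568 rad
angle = 0.066568 * 180/pi = 3.814 degrees

3.814


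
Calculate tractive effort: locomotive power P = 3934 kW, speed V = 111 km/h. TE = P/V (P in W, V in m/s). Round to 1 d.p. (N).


Convert: P = 3934 kW = 3934000 W
V = 111 / 3.6 = 30.8333 m/s
TE = 3934000 / 30.8333
TE = 127589.2 N

127589.2


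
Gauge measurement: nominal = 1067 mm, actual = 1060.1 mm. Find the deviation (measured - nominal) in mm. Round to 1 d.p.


Deviation = measured - nominal
Deviation = 1060.1 - 1067
Deviation = -6.9 mm

-6.9


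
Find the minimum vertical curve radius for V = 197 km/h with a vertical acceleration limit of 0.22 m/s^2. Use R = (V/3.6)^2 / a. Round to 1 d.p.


Convert speed: V = 197 / 3.6 = 54.7222 m/s
V^2 = 2994.5216 m^2/s^2
R_v = 2994.5216 / 0.22
R_v = 13611.5 m

13611.5


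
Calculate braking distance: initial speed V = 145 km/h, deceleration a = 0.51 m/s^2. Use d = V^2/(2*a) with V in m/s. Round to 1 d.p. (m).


Convert speed: V = 145 / 3.6 = 40.2778 m/s
V^2 = 1622.2994
d = 1622.2994 / (2 * 0.51)
d = 1622.2994 / 1.02
d = 1590.5 m

1590.5


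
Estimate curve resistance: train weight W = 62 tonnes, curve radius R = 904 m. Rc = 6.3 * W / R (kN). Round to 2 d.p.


Rc = 6.3 * W / R
Rc = 6.3 * 62 / 904
Rc = 390.6 / 904
Rc = 0.43 kN

0.43


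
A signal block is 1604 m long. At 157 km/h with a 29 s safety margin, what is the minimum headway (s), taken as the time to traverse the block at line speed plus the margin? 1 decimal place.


V = 157 / 3.6 = 43.6111 m/s
Block traversal time = 1604 / 43.6111 = 36.7796 s
Headway = 36.7796 + 29
Headway = 65.8 s

65.8


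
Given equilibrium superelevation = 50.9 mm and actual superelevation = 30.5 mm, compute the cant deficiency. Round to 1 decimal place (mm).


Cant deficiency = equilibrium cant - actual cant
CD = 50.9 - 30.5
CD = 20.4 mm

20.4


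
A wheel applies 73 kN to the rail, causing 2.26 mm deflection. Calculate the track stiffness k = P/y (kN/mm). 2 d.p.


Track stiffness k = P / y
k = 73 / 2.26
k = 32.30 kN/mm

32.30


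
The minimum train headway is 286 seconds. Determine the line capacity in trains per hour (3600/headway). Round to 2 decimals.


Capacity = 3600 / headway
Capacity = 3600 / 286
Capacity = 12.59 trains/hour

12.59


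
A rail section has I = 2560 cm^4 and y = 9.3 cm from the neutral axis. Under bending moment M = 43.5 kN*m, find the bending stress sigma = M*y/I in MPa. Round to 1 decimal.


Convert units:
M = 43.5 kN*m = 43500000 N*mm
y = 9.3 cm = 93 mm
I = 2560 cm^4 = 25600000 mm^4
sigma = 43500000 * 93 / 25600000
sigma = 158.0 MPa

158.0


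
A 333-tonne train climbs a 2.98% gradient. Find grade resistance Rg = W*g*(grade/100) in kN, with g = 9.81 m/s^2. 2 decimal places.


Rg = W * 9.81 * grade / 100
Rg = 333 * 9.81 * 2.98 / 100
Rg = 3266.73 * 0.0298
Rg = 97.35 kN

97.35


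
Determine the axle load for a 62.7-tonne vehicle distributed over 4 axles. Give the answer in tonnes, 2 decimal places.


Load per axle = total weight / number of axles
Load = 62.7 / 4
Load = 15.68 tonnes

15.68


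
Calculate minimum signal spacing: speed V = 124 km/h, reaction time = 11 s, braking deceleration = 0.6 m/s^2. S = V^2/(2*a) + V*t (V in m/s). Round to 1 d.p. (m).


V = 124 / 3.6 = 34.4444 m/s
Braking distance = 34.4444^2 / (2*0.6) = 988.6831 m
Sighting distance = 34.4444 * 11 = 378.8889 m
S = 988.6831 + 378.8889 = 1367.6 m

1367.6


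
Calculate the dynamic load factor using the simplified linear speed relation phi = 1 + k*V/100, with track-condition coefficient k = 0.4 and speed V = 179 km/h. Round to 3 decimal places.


phi = 1 + k * V / 100
phi = 1 + 0.4 * 179 / 100
phi = 1 + 0.716
phi = 1.716

1.716


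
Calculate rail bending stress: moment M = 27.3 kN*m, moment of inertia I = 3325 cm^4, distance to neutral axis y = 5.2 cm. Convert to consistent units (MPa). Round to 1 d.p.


Convert units:
M = 27.3 kN*m = 27300000 N*mm
y = 5.2 cm = 52 mm
I = 3325 cm^4 = 33250000 mm^4
sigma = 27300000 * 52 / 33250000
sigma = 42.7 MPa

42.7


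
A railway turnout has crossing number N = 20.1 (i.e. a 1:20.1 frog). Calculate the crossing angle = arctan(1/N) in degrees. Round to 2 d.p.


1/N = 1/20.1 = 0.049751
angle = arctan(0.049751) = 0.04971 rad
angle = 0.04971 * 180/pi = 2.85 degrees

2.85


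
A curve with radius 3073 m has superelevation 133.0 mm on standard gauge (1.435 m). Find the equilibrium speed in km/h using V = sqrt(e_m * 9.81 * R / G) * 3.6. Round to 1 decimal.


Convert cant: e = 133.0 mm = 0.1330 m
V_ms = sqrt(0.1330 * 9.81 * 3073 / 1.435)
V_ms = sqrt(2794.031561) = 52.8586 m/s
V = 52.8586 * 3.6 = 190.3 km/h

190.3


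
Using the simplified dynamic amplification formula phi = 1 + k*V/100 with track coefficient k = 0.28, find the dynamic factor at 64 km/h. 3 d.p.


phi = 1 + k * V / 100
phi = 1 + 0.28 * 64 / 100
phi = 1 + 0.1792
phi = 1.179

1.179


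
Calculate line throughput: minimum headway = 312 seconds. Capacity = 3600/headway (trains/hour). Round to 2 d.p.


Capacity = 3600 / headway
Capacity = 3600 / 312
Capacity = 11.54 trains/hour

11.54


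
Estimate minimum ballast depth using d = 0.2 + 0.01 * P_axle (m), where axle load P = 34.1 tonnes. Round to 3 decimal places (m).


d = 0.2 + 0.01 * 34.1
d = 0.2 + 0.341
d = 0.541 m

0.541


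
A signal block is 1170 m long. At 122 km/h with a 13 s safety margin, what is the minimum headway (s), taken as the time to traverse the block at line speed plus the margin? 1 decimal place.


V = 122 / 3.6 = 33.8889 m/s
Block traversal time = 1170 / 33.8889 = 34.5246 s
Headway = 34.5246 + 13
Headway = 47.5 s

47.5


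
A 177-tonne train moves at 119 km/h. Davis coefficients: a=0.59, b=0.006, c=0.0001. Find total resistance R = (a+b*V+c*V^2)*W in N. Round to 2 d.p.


b*V = 0.006 * 119 = 0.714
c*V^2 = 0.0001 * 14161 = 1.4161
R_per_t = 0.59 + 0.714 + 1.4161 = 2.7201 N/t
R_total = 2.7201 * 177 = 481.46 N

481.46


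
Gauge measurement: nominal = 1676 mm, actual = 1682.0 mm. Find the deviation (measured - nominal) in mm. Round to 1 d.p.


Deviation = measured - nominal
Deviation = 1682.0 - 1676
Deviation = 6.0 mm

6.0


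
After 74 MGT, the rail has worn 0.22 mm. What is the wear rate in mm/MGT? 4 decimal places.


Wear rate = total wear / cumulative tonnage
Rate = 0.22 / 74
Rate = 0.0030 mm/MGT

0.0030


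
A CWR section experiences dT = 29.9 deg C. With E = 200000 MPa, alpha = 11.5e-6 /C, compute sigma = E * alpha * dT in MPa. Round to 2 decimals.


sigma = E * alpha * dT
sigma = 200000 * 11.5e-6 * 29.9
sigma = 2.3 * 29.9
sigma = 68.77 MPa

68.77


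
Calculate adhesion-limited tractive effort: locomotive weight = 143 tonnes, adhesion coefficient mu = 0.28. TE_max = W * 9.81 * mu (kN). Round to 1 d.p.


TE_max = W * g * mu
TE_max = 143 * 9.81 * 0.28
TE_max = 1402.83 * 0.28
TE_max = 392.8 kN

392.8


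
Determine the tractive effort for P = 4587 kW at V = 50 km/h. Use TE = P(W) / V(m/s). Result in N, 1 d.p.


Convert: P = 4587 kW = 4587000 W
V = 50 / 3.6 = 13.8889 m/s
TE = 4587000 / 13.8889
TE = 330264.0 N

330264.0


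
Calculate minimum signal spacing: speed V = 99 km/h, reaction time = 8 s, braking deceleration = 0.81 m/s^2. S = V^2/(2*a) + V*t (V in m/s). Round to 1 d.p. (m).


V = 99 / 3.6 = 27.5 m/s
Braking distance = 27.5^2 / (2*0.81) = 466.821 m
Sighting distance = 27.5 * 8 = 220.0 m
S = 466.821 + 220.0 = 686.8 m

686.8


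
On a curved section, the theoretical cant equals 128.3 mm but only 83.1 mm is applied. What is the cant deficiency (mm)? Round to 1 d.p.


Cant deficiency = equilibrium cant - actual cant
CD = 128.3 - 83.1
CD = 45.2 mm

45.2


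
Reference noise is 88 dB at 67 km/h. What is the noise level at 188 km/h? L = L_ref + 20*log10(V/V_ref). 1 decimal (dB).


V/V_ref = 188 / 67 = 2.80597
log10(2.80597) = 0.448083
20 * 0.448083 = 8.9617
L = 88 + 8.9617 = 97.0 dB

97.0


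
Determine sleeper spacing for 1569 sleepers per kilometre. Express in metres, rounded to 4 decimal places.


Spacing = 1000 m / number of sleepers
Spacing = 1000 / 1569
Spacing = 0.6373 m

0.6373


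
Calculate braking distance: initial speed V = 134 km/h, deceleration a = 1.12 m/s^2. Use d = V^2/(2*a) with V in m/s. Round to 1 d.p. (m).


Convert speed: V = 134 / 3.6 = 37.2222 m/s
V^2 = 1385.4938
d = 1385.4938 / (2 * 1.12)
d = 1385.4938 / 2.24
d = 618.5 m

618.5


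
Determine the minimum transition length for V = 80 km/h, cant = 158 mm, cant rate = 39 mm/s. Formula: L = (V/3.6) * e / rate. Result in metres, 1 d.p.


Convert speed: V = 80 / 3.6 = 22.2222 m/s
L = 22.2222 * 158 / 39
L = 3511.1111 / 39
L = 90.0 m

90.0


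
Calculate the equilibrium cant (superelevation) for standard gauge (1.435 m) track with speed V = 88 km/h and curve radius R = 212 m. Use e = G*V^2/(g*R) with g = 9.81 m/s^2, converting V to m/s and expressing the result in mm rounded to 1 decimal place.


Convert speed: V = 88 / 3.6 = 24.4444 m/s
Apply formula: e = 1.435 * 24.4444^2 / (9.81 * 212)
e = 1.435 * 597.5309 / 2079.72
e = 0.412294 m = 412.3 mm

412.3


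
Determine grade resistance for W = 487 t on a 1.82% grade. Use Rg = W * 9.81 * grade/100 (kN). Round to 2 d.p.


Rg = W * 9.81 * grade / 100
Rg = 487 * 9.81 * 1.82 / 100
Rg = 4777.47 * 0.0182
Rg = 86.95 kN

86.95


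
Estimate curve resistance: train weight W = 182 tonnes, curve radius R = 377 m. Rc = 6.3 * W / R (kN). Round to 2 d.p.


Rc = 6.3 * W / R
Rc = 6.3 * 182 / 377
Rc = 1146.6 / 377
Rc = 3.04 kN

3.04


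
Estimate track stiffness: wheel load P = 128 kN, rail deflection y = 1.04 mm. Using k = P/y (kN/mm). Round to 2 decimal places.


Track stiffness k = P / y
k = 128 / 1.04
k = 123.08 kN/mm

123.08


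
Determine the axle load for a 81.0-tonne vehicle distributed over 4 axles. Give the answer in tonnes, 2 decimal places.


Load per axle = total weight / number of axles
Load = 81.0 / 4
Load = 20.25 tonnes

20.25


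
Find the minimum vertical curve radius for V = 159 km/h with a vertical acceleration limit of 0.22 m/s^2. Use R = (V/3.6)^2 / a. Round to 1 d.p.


Convert speed: V = 159 / 3.6 = 44.1667 m/s
V^2 = 1950.6944 m^2/s^2
R_v = 1950.6944 / 0.22
R_v = 8866.8 m

8866.8


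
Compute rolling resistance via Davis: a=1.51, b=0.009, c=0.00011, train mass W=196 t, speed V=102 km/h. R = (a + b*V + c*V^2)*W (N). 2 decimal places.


b*V = 0.009 * 102 = 0.918
c*V^2 = 0.00011 * 10404 = 1.14444
R_per_t = 1.51 + 0.918 + 1.14444 = 3.57244 N/t
R_total = 3.57244 * 196 = 700.20 N

700.20


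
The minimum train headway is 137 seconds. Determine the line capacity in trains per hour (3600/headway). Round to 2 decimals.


Capacity = 3600 / headway
Capacity = 3600 / 137
Capacity = 26.28 trains/hour

26.28


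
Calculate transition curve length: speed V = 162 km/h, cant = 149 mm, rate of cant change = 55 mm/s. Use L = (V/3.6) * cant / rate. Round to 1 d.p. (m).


Convert speed: V = 162 / 3.6 = 45.0 m/s
L = 45.0 * 149 / 55
L = 6705.0 / 55
L = 121.9 m

121.9


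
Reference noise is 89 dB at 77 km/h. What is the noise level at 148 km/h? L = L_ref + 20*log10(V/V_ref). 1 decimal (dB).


V/V_ref = 148 / 77 = 1.922078
log10(1.922078) = 0.283771
20 * 0.283771 = 5.6754
L = 89 + 5.6754 = 94.7 dB

94.7


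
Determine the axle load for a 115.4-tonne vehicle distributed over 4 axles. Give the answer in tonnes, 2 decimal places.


Load per axle = total weight / number of axles
Load = 115.4 / 4
Load = 28.85 tonnes

28.85


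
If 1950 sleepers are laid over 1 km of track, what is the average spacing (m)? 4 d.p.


Spacing = 1000 m / number of sleepers
Spacing = 1000 / 1950
Spacing = 0.5128 m

0.5128


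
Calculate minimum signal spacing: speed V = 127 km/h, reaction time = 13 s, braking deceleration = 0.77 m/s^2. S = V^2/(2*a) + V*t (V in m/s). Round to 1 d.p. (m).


V = 127 / 3.6 = 35.2778 m/s
Braking distance = 35.2778^2 / (2*0.77) = 808.1309 m
Sighting distance = 35.2778 * 13 = 458.6111 m
S = 808.1309 + 458.6111 = 1266.7 m

1266.7


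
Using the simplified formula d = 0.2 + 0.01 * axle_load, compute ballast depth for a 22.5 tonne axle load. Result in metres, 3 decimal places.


d = 0.2 + 0.01 * 22.5
d = 0.2 + 0.225
d = 0.425 m

0.425


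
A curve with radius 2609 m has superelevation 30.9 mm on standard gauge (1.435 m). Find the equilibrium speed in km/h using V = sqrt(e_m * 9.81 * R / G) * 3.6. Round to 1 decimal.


Convert cant: e = 30.9 mm = 0.0309 m
V_ms = sqrt(0.0309 * 9.81 * 2609 / 1.435)
V_ms = sqrt(551.124433) = 23.476 m/s
V = 23.476 * 3.6 = 84.5 km/h

84.5


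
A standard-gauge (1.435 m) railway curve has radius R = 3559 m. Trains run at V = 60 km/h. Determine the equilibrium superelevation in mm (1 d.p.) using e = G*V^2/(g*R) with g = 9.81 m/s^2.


Convert speed: V = 60 / 3.6 = 16.6667 m/s
Apply formula: e = 1.435 * 16.6667^2 / (9.81 * 3559)
e = 1.435 * 277.7778 / 34913.79
e = 0.011417 m = 11.4 mm

11.4


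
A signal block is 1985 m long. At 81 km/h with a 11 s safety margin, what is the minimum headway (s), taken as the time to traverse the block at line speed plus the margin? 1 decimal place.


V = 81 / 3.6 = 22.5 m/s
Block traversal time = 1985 / 22.5 = 88.2222 s
Headway = 88.2222 + 11
Headway = 99.2 s

99.2


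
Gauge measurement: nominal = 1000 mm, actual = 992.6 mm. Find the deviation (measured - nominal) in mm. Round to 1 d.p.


Deviation = measured - nominal
Deviation = 992.6 - 1000
Deviation = -7.4 mm

-7.4


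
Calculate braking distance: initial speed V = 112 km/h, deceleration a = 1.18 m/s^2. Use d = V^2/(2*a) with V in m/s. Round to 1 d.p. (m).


Convert speed: V = 112 / 3.6 = 31.1111 m/s
V^2 = 967.9012
d = 967.9012 / (2 * 1.18)
d = 967.9012 / 2.36
d = 410.1 m

410.1


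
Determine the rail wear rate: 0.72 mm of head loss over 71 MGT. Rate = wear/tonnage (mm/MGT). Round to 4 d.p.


Wear rate = total wear / cumulative tonnage
Rate = 0.72 / 71
Rate = 0.0101 mm/MGT

0.0101


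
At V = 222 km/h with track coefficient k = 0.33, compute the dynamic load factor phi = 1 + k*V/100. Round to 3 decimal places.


phi = 1 + k * V / 100
phi = 1 + 0.33 * 222 / 100
phi = 1 + 0.7326
phi = 1.733

1.733


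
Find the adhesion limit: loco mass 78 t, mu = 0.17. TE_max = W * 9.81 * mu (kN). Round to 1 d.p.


TE_max = W * g * mu
TE_max = 78 * 9.81 * 0.17
TE_max = 765.18 * 0.17
TE_max = 130.1 kN

130.1


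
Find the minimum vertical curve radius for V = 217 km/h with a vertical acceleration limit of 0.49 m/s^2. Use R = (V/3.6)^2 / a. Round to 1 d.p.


Convert speed: V = 217 / 3.6 = 60.2778 m/s
V^2 = 3633.4105 m^2/s^2
R_v = 3633.4105 / 0.49
R_v = 7415.1 m

7415.1


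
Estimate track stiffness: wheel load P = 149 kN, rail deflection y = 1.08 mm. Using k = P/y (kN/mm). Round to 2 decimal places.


Track stiffness k = P / y
k = 149 / 1.08
k = 137.96 kN/mm

137.96


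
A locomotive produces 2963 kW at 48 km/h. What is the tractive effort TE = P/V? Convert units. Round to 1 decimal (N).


Convert: P = 2963 kW = 2963000 W
V = 48 / 3.6 = 13.3333 m/s
TE = 2963000 / 13.3333
TE = 222225.0 N

222225.0


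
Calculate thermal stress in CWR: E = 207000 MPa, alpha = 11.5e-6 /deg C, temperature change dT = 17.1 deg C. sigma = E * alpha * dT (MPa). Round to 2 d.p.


sigma = E * alpha * dT
sigma = 207000 * 11.5e-6 * 17.1
sigma = 2.3805 * 17.1
sigma = 40.71 MPa

40.71


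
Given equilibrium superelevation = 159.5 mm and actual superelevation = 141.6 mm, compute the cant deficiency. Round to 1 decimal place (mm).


Cant deficiency = equilibrium cant - actual cant
CD = 159.5 - 141.6
CD = 17.9 mm

17.9


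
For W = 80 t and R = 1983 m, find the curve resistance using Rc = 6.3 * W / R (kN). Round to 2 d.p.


Rc = 6.3 * W / R
Rc = 6.3 * 80 / 1983
Rc = 504.0 / 1983
Rc = 0.25 kN

0.25


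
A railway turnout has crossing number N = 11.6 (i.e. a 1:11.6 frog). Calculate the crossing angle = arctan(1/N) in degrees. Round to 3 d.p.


1/N = 1/11.6 = 0.086207
angle = arctan(0.086207) = 0.085994 rad
angle = 0.085994 * 180/pi = 4.927 degrees

4.927


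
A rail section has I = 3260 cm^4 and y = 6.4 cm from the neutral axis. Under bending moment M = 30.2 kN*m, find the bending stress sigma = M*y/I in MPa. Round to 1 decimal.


Convert units:
M = 30.2 kN*m = 30200000 N*mm
y = 6.4 cm = 64 mm
I = 3260 cm^4 = 32600000 mm^4
sigma = 30200000 * 64 / 32600000
sigma = 59.3 MPa

59.3


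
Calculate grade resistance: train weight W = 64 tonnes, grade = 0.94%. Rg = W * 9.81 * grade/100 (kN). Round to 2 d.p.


Rg = W * 9.81 * grade / 100
Rg = 64 * 9.81 * 0.94 / 100
Rg = 627.84 * 0.0094
Rg = 5.90 kN

5.90


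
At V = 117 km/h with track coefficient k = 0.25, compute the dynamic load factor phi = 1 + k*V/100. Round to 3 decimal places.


phi = 1 + k * V / 100
phi = 1 + 0.25 * 117 / 100
phi = 1 + 0.2925
phi = 1.293

1.293


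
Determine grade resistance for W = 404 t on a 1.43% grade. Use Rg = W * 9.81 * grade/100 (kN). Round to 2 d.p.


Rg = W * 9.81 * grade / 100
Rg = 404 * 9.81 * 1.43 / 100
Rg = 3963.24 * 0.0143
Rg = 56.67 kN

56.67


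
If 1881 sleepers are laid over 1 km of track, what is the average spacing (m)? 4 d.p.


Spacing = 1000 m / number of sleepers
Spacing = 1000 / 1881
Spacing = 0.5316 m

0.5316


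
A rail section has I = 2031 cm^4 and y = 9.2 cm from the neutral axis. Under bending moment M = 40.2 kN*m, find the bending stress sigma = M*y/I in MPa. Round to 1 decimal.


Convert units:
M = 40.2 kN*m = 40200000 N*mm
y = 9.2 cm = 92 mm
I = 2031 cm^4 = 20310000 mm^4
sigma = 40200000 * 92 / 20310000
sigma = 182.1 MPa

182.1


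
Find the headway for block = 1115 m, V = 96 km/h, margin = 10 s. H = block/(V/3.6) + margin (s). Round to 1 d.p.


V = 96 / 3.6 = 26.6667 m/s
Block traversal time = 1115 / 26.6667 = 41.8125 s
Headway = 41.8125 + 10
Headway = 51.8 s

51.8


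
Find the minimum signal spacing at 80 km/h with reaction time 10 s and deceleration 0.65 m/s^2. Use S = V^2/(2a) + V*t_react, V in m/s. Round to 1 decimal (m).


V = 80 / 3.6 = 22.2222 m/s
Braking distance = 22.2222^2 / (2*0.65) = 379.867 m
Sighting distance = 22.2222 * 10 = 222.2222 m
S = 379.867 + 222.2222 = 602.1 m

602.1


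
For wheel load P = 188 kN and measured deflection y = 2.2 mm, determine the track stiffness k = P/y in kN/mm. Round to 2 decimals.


Track stiffness k = P / y
k = 188 / 2.2
k = 85.45 kN/mm

85.45


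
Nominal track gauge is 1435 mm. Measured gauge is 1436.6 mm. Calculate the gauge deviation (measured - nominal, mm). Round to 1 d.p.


Deviation = measured - nominal
Deviation = 1436.6 - 1435
Deviation = 1.6 mm

1.6


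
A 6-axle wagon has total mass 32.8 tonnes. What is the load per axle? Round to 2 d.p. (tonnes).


Load per axle = total weight / number of axles
Load = 32.8 / 6
Load = 5.47 tonnes

5.47


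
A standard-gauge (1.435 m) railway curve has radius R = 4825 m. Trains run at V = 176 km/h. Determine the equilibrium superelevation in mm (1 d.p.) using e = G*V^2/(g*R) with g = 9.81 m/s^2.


Convert speed: V = 176 / 3.6 = 48.8889 m/s
Apply formula: e = 1.435 * 48.8889^2 / (9.81 * 4825)
e = 1.435 * 2390.1235 / 47333.25
e = 0.072461 m = 72.5 mm

72.5


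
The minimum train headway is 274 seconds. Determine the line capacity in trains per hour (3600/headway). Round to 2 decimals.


Capacity = 3600 / headway
Capacity = 3600 / 274
Capacity = 13.14 trains/hour

13.14


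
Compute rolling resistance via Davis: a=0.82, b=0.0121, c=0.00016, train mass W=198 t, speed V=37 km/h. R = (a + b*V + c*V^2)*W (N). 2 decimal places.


b*V = 0.0121 * 37 = 0.4477
c*V^2 = 0.00016 * 1369 = 0.21904
R_per_t = 0.82 + 0.4477 + 0.21904 = 1.48674 N/t
R_total = 1.48674 * 198 = 294.37 N

294.37


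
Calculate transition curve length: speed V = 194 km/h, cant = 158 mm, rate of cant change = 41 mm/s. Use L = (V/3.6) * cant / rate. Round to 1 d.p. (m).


Convert speed: V = 194 / 3.6 = 53.8889 m/s
L = 53.8889 * 158 / 41
L = 8514.4444 / 41
L = 207.7 m

207.7


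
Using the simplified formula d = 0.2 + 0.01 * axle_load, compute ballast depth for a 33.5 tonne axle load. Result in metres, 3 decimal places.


d = 0.2 + 0.01 * 33.5
d = 0.2 + 0.335
d = 0.535 m

0.535


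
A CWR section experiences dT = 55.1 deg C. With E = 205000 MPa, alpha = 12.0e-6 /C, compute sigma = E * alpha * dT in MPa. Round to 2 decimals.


sigma = E * alpha * dT
sigma = 205000 * 12.0e-6 * 55.1
sigma = 2.46 * 55.1
sigma = 135.55 MPa

135.55


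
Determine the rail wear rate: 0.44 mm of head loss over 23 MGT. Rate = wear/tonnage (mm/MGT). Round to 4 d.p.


Wear rate = total wear / cumulative tonnage
Rate = 0.44 / 23
Rate = 0.0191 mm/MGT

0.0191


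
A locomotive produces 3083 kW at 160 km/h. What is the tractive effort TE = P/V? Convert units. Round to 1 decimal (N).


Convert: P = 3083 kW = 3083000 W
V = 160 / 3.6 = 44.4444 m/s
TE = 3083000 / 44.4444
TE = 69367.5 N

69367.5


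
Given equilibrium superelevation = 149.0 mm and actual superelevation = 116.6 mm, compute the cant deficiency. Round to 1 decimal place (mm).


Cant deficiency = equilibrium cant - actual cant
CD = 149.0 - 116.6
CD = 32.4 mm

32.4


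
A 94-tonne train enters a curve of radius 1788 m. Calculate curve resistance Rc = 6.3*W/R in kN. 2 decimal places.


Rc = 6.3 * W / R
Rc = 6.3 * 94 / 1788
Rc = 592.2 / 1788
Rc = 0.33 kN

0.33


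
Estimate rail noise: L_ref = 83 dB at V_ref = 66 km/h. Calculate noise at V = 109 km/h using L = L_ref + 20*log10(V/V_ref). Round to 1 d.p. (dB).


V/V_ref = 109 / 66 = 1.651515
log10(1.651515) = 0.217883
20 * 0.217883 = 4.3577
L = 83 + 4.3577 = 87.4 dB

87.4


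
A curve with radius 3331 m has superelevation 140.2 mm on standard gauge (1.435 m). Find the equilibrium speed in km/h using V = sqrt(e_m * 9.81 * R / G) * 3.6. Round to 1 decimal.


Convert cant: e = 140.2 mm = 0.1402 m
V_ms = sqrt(0.1402 * 9.81 * 3331 / 1.435)
V_ms = sqrt(3192.565033) = 56.5028 m/s
V = 56.5028 * 3.6 = 203.4 km/h

203.4


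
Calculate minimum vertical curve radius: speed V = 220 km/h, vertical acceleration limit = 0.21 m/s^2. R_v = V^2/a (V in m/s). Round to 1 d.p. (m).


Convert speed: V = 220 / 3.6 = 61.1111 m/s
V^2 = 3734.5679 m^2/s^2
R_v = 3734.5679 / 0.21
R_v = 17783.7 m

17783.7


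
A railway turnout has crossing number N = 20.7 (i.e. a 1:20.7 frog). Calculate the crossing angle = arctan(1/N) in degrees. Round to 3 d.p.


1/N = 1/20.7 = 0.048309
angle = arctan(0.048309) = 0.048272 rad
angle = 0.048272 * 180/pi = 2.766 degrees

2.766


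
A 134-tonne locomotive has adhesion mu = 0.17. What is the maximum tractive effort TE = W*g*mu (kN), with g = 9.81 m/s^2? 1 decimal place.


TE_max = W * g * mu
TE_max = 134 * 9.81 * 0.17
TE_max = 1314.54 * 0.17
TE_max = 223.5 kN

223.5


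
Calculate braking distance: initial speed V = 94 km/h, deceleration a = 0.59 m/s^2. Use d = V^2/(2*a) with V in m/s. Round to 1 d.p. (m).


Convert speed: V = 94 / 3.6 = 26.1111 m/s
V^2 = 681.7901
d = 681.7901 / (2 * 0.59)
d = 681.7901 / 1.18
d = 577.8 m

577.8


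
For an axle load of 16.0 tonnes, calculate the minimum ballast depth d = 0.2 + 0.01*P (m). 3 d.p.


d = 0.2 + 0.01 * 16.0
d = 0.2 + 0.16
d = 0.360 m

0.360


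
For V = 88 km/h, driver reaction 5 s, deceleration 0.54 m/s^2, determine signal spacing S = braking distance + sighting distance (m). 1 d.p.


V = 88 / 3.6 = 24.4444 m/s
Braking distance = 24.4444^2 / (2*0.54) = 553.2693 m
Sighting distance = 24.4444 * 5 = 122.2222 m
S = 553.2693 + 122.2222 = 675.5 m

675.5


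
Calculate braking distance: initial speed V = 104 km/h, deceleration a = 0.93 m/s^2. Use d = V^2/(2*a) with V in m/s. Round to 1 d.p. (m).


Convert speed: V = 104 / 3.6 = 28.8889 m/s
V^2 = 834.5679
d = 834.5679 / (2 * 0.93)
d = 834.5679 / 1.86
d = 448.7 m

448.7


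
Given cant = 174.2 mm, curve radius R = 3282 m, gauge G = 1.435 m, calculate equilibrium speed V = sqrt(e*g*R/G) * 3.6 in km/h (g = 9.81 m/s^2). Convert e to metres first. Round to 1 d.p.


Convert cant: e = 174.2 mm = 0.1742 m
V_ms = sqrt(0.1742 * 9.81 * 3282 / 1.435)
V_ms = sqrt(3908.443459) = 62.5175 m/s
V = 62.5175 * 3.6 = 225.1 km/h

225.1


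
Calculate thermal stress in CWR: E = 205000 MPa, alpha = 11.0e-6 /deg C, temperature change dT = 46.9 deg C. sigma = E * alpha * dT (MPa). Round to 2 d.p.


sigma = E * alpha * dT
sigma = 205000 * 11.0e-6 * 46.9
sigma = 2.255 * 46.9
sigma = 105.76 MPa

105.76


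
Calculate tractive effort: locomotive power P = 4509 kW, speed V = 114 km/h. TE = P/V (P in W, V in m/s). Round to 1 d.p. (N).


Convert: P = 4509 kW = 4509000 W
V = 114 / 3.6 = 31.6667 m/s
TE = 4509000 / 31.6667
TE = 142389.5 N

142389.5


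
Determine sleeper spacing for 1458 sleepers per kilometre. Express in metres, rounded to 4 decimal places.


Spacing = 1000 m / number of sleepers
Spacing = 1000 / 1458
Spacing = 0.6859 m

0.6859


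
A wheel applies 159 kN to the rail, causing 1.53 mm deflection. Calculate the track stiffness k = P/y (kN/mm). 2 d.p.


Track stiffness k = P / y
k = 159 / 1.53
k = 103.92 kN/mm

103.92


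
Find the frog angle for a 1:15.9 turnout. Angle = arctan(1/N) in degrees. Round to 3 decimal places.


1/N = 1/15.9 = 0.062893
angle = arctan(0.062893) = 0.06281 rad
angle = 0.06281 * 180/pi = 3.599 degrees

3.599


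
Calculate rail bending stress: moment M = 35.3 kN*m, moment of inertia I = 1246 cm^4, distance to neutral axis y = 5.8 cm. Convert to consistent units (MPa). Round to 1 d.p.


Convert units:
M = 35.3 kN*m = 35300000 N*mm
y = 5.8 cm = 58 mm
I = 1246 cm^4 = 12460000 mm^4
sigma = 35300000 * 58 / 12460000
sigma = 164.3 MPa

164.3


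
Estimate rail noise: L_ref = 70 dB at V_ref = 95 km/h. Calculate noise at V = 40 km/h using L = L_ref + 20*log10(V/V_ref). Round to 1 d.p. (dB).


V/V_ref = 40 / 95 = 0.421053
log10(0.421053) = -0.375664
20 * -0.375664 = -7.5133
L = 70 + -7.5133 = 62.5 dB

62.5


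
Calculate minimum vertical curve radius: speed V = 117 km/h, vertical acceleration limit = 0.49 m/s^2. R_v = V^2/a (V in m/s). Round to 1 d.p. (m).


Convert speed: V = 117 / 3.6 = 32.5 m/s
V^2 = 1056.25 m^2/s^2
R_v = 1056.25 / 0.49
R_v = 2155.6 m

2155.6


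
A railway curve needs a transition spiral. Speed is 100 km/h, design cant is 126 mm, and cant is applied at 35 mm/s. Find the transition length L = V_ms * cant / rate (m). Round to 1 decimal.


Convert speed: V = 100 / 3.6 = 27.7778 m/s
L = 27.7778 * 126 / 35
L = 3500.0 / 35
L = 100.0 m

100.0


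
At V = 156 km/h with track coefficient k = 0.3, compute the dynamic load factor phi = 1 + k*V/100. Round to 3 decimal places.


phi = 1 + k * V / 100
phi = 1 + 0.3 * 156 / 100
phi = 1 + 0.468
phi = 1.468

1.468


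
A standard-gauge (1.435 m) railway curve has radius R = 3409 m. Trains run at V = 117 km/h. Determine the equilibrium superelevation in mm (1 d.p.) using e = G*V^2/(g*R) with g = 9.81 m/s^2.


Convert speed: V = 117 / 3.6 = 32.5 m/s
Apply formula: e = 1.435 * 32.5^2 / (9.81 * 3409)
e = 1.435 * 1056.25 / 33442.29
e = 0.045323 m = 45.3 mm

45.3


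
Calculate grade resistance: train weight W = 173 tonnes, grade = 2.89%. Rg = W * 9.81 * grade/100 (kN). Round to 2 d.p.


Rg = W * 9.81 * grade / 100
Rg = 173 * 9.81 * 2.89 / 100
Rg = 1697.13 * 0.0289
Rg = 49.05 kN

49.05


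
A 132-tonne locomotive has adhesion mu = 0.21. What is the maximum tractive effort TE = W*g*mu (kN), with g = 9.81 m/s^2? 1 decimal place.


TE_max = W * g * mu
TE_max = 132 * 9.81 * 0.21
TE_max = 1294.92 * 0.21
TE_max = 271.9 kN

271.9


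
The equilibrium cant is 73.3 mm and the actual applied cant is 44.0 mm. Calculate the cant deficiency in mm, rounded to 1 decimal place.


Cant deficiency = equilibrium cant - actual cant
CD = 73.3 - 44.0
CD = 29.3 mm

29.3


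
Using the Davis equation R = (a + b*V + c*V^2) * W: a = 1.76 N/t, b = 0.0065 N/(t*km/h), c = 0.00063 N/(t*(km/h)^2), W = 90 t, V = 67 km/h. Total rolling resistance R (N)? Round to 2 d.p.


b*V = 0.0065 * 67 = 0.4355
c*V^2 = 0.00063 * 4489 = 2.82807
R_per_t = 1.76 + 0.4355 + 2.82807 = 5.02357 N/t
R_total = 5.02357 * 90 = 452.12 N

452.12


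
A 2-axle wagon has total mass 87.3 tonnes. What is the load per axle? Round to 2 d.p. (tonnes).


Load per axle = total weight / number of axles
Load = 87.3 / 2
Load = 43.65 tonnes

43.65


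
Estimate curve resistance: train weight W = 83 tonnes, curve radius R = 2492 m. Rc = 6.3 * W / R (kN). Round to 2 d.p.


Rc = 6.3 * W / R
Rc = 6.3 * 83 / 2492
Rc = 522.9 / 2492
Rc = 0.21 kN

0.21


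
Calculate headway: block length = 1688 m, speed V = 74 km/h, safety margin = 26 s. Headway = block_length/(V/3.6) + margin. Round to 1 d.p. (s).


V = 74 / 3.6 = 20.5556 m/s
Block traversal time = 1688 / 20.5556 = 82.1189 s
Headway = 82.1189 + 26
Headway = 108.1 s

108.1


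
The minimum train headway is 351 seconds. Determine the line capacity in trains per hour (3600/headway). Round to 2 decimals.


Capacity = 3600 / headway
Capacity = 3600 / 351
Capacity = 10.26 trains/hour

10.26


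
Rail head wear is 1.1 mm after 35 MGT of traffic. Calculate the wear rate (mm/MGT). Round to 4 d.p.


Wear rate = total wear / cumulative tonnage
Rate = 1.1 / 35
Rate = 0.0314 mm/MGT

0.0314


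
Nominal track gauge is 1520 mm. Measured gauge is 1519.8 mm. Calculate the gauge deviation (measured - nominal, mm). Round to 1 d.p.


Deviation = measured - nominal
Deviation = 1519.8 - 1520
Deviation = -0.2 mm

-0.2


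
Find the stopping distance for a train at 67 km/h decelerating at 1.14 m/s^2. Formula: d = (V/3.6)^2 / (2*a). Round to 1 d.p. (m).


Convert speed: V = 67 / 3.6 = 18.6111 m/s
V^2 = 346.3735
d = 346.3735 / (2 * 1.14)
d = 346.3735 / 2.28
d = 151.9 m

151.9


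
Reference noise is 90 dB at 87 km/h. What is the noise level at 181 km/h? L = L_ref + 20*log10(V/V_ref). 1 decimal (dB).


V/V_ref = 181 / 87 = 2.08046
log10(2.08046) = 0.318159
20 * 0.318159 = 6.3632
L = 90 + 6.3632 = 96.4 dB

96.4


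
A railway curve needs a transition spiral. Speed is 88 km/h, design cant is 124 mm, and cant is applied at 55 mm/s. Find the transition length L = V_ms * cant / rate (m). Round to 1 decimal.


Convert speed: V = 88 / 3.6 = 24.4444 m/s
L = 24.4444 * 124 / 55
L = 3031.1111 / 55
L = 55.1 m

55.1


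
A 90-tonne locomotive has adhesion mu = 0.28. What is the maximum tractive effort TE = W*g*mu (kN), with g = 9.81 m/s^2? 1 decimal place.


TE_max = W * g * mu
TE_max = 90 * 9.81 * 0.28
TE_max = 882.9 * 0.28
TE_max = 247.2 kN

247.2


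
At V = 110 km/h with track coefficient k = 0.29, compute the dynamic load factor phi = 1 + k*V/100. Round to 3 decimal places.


phi = 1 + k * V / 100
phi = 1 + 0.29 * 110 / 100
phi = 1 + 0.319
phi = 1.319

1.319


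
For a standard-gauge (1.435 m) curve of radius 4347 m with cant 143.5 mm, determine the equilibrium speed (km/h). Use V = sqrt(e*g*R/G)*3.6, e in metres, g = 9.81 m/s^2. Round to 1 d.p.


Convert cant: e = 143.5 mm = 0.1435 m
V_ms = sqrt(0.1435 * 9.81 * 4347 / 1.435)
V_ms = sqrt(4264.407) = 65.3024 m/s
V = 65.3024 * 3.6 = 235.1 km/h

235.1


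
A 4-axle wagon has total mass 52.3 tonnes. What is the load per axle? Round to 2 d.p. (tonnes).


Load per axle = total weight / number of axles
Load = 52.3 / 4
Load = 13.08 tonnes

13.08


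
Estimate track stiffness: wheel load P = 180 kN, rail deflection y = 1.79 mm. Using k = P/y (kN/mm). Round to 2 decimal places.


Track stiffness k = P / y
k = 180 / 1.79
k = 100.56 kN/mm

100.56


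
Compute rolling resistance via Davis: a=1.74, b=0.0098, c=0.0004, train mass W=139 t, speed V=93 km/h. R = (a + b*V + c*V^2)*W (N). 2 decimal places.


b*V = 0.0098 * 93 = 0.9114
c*V^2 = 0.0004 * 8649 = 3.4596
R_per_t = 1.74 + 0.9114 + 3.4596 = 6.111 N/t
R_total = 6.111 * 139 = 849.43 N

849.43


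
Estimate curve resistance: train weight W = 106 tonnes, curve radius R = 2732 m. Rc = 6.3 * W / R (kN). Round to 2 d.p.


Rc = 6.3 * W / R
Rc = 6.3 * 106 / 2732
Rc = 667.8 / 2732
Rc = 0.24 kN

0.24


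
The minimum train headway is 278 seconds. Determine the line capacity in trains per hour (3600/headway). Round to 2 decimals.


Capacity = 3600 / headway
Capacity = 3600 / 278
Capacity = 12.95 trains/hour

12.95


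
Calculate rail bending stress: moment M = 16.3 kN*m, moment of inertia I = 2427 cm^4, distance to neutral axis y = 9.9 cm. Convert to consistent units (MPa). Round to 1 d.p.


Convert units:
M = 16.3 kN*m = 16300000 N*mm
y = 9.9 cm = 99 mm
I = 2427 cm^4 = 24270000 mm^4
sigma = 16300000 * 99 / 24270000
sigma = 66.5 MPa

66.5


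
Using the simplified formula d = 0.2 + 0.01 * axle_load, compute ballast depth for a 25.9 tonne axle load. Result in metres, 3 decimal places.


d = 0.2 + 0.01 * 25.9
d = 0.2 + 0.259
d = 0.459 m

0.459


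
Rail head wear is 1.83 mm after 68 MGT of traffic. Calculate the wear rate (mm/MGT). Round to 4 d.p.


Wear rate = total wear / cumulative tonnage
Rate = 1.83 / 68
Rate = 0.0269 mm/MGT

0.0269


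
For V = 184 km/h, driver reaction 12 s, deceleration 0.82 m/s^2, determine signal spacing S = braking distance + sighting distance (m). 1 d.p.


V = 184 / 3.6 = 51.1111 m/s
Braking distance = 51.1111^2 / (2*0.82) = 1592.8937 m
Sighting distance = 51.1111 * 12 = 613.3333 m
S = 1592.8937 + 613.3333 = 2206.2 m

2206.2


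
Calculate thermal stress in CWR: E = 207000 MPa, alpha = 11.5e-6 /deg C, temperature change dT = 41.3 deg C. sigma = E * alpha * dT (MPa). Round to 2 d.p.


sigma = E * alpha * dT
sigma = 207000 * 11.5e-6 * 41.3
sigma = 2.3805 * 41.3
sigma = 98.31 MPa

98.31


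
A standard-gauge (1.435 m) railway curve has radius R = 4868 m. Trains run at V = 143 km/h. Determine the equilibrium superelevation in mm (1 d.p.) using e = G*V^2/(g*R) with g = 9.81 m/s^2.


Convert speed: V = 143 / 3.6 = 39.7222 m/s
Apply formula: e = 1.435 * 39.7222^2 / (9.81 * 4868)
e = 1.435 * 1577.8549 / 47755.08
e = 0.047413 m = 47.4 mm

47.4


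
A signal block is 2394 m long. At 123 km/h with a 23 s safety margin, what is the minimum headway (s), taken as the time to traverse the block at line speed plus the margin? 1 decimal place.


V = 123 / 3.6 = 34.1667 m/s
Block traversal time = 2394 / 34.1667 = 70.0683 s
Headway = 70.0683 + 23
Headway = 93.1 s

93.1


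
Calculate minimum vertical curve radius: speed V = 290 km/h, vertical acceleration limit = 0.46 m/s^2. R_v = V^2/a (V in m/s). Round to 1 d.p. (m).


Convert speed: V = 290 / 3.6 = 80.5556 m/s
V^2 = 6489.1975 m^2/s^2
R_v = 6489.1975 / 0.46
R_v = 14107.0 m

14107.0


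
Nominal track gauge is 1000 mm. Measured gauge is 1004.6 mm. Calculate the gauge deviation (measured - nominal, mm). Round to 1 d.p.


Deviation = measured - nominal
Deviation = 1004.6 - 1000
Deviation = 4.6 mm

4.6


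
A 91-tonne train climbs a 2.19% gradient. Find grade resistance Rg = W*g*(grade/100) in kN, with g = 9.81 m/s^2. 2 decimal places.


Rg = W * 9.81 * grade / 100
Rg = 91 * 9.81 * 2.19 / 100
Rg = 892.71 * 0.0219
Rg = 19.55 kN

19.55


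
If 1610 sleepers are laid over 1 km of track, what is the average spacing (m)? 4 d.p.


Spacing = 1000 m / number of sleepers
Spacing = 1000 / 1610
Spacing = 0.6211 m

0.6211


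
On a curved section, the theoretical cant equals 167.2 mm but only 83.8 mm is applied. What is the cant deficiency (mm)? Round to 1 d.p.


Cant deficiency = equilibrium cant - actual cant
CD = 167.2 - 83.8
CD = 83.4 mm

83.4


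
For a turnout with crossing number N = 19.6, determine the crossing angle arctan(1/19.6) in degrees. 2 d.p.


1/N = 1/19.6 = 0.05102
angle = arctan(0.05102) = 0.050976 rad
angle = 0.050976 * 180/pi = 2.92 degrees

2.92


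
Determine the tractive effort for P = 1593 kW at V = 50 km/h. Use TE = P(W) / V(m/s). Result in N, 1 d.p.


Convert: P = 1593 kW = 1593000 W
V = 50 / 3.6 = 13.8889 m/s
TE = 1593000 / 13.8889
TE = 114696.0 N

114696.0


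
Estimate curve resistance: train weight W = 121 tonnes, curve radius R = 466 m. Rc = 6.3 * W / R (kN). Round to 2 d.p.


Rc = 6.3 * W / R
Rc = 6.3 * 121 / 466
Rc = 762.3 / 466
Rc = 1.64 kN

1.64


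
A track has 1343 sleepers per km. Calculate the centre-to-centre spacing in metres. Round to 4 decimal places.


Spacing = 1000 m / number of sleepers
Spacing = 1000 / 1343
Spacing = 0.7446 m

0.7446


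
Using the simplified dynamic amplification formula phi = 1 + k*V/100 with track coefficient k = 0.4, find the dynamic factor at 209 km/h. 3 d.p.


phi = 1 + k * V / 100
phi = 1 + 0.4 * 209 / 100
phi = 1 + 0.836
phi = 1.836

1.836


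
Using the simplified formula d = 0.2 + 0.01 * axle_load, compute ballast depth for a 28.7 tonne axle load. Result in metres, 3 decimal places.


d = 0.2 + 0.01 * 28.7
d = 0.2 + 0.287
d = 0.487 m

0.487


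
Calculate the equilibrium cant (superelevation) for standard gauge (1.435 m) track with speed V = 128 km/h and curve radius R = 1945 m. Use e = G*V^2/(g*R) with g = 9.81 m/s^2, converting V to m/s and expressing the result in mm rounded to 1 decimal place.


Convert speed: V = 128 / 3.6 = 35.5556 m/s
Apply formula: e = 1.435 * 35.5556^2 / (9.81 * 1945)
e = 1.435 * 1264.1975 / 19080.45
e = 0.095078 m = 95.1 mm

95.1


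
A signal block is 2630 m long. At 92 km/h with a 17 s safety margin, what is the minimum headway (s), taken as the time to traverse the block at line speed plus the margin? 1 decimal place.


V = 92 / 3.6 = 25.5556 m/s
Block traversal time = 2630 / 25.5556 = 102.913 s
Headway = 102.913 + 17
Headway = 119.9 s

119.9


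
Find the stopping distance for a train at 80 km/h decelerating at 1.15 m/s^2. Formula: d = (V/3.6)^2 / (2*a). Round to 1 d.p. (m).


Convert speed: V = 80 / 3.6 = 22.2222 m/s
V^2 = 493.8272
d = 493.8272 / (2 * 1.15)
d = 493.8272 / 2.3
d = 214.7 m

214.7


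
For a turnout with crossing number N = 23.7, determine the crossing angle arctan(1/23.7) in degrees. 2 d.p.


1/N = 1/23.7 = 0.042194
angle = arctan(0.042194) = 0.042169 rad
angle = 0.042169 * 180/pi = 2.42 degrees

2.42


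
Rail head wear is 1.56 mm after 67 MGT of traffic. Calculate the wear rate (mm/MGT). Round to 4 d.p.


Wear rate = total wear / cumulative tonnage
Rate = 1.56 / 67
Rate = 0.0233 mm/MGT

0.0233


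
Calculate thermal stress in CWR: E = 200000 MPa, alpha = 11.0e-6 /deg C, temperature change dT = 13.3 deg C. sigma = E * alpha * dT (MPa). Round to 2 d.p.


sigma = E * alpha * dT
sigma = 200000 * 11.0e-6 * 13.3
sigma = 2.2 * 13.3
sigma = 29.26 MPa

29.26


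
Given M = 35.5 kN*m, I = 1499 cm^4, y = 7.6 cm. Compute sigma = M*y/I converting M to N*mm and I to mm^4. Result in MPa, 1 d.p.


Convert units:
M = 35.5 kN*m = 35500000 N*mm
y = 7.6 cm = 76 mm
I = 1499 cm^4 = 14990000 mm^4
sigma = 35500000 * 76 / 14990000
sigma = 180.0 MPa

180.0
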